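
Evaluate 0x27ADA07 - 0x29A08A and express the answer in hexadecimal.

Subtract column by column in base 16:
  7-A → D (borrow)
  0-8-1 → 7 (borrow)
  A-0-1 → 9
  D-A → 3
  A-9 → 1
  7-2 → 5
  2-0 → 2

0x251397D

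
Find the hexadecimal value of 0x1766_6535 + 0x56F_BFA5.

0x1CD624DA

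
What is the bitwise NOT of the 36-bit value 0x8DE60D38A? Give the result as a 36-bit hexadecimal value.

Each hex digit d becomes F−d:
  8→7, D→2, E→1, 6→9, 0→F, D→2, 3→C, 8→7, A→5

0x7219F2C75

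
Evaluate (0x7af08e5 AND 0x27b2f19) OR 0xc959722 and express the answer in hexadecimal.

0x7af08e5 AND 0x27b2f19 = 0x22b0801.
Then OR with 0xc959722.

0xebf9f23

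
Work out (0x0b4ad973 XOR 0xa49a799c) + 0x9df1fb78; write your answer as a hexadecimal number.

0x14dc29c67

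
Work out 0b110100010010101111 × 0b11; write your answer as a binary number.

Multiply each base-2 digit by 3, carrying:
  1×3 = 3 → write 1 carry 1
  1×3+1 = 4 → write 0 carry 2
  1×3+2 = 5 → write 1 carry 2
  1×3+2 = 5 → write 1 carry 2
  0×3+2 = 2 → write 0 carry 1
  1×3+1 = 4 → write 0 carry 2
  0×3+2 = 2 → write 0 carry 1
  1×3+1 = 4 → write 0 carry 2
  0×3+2 = 2 → write 0 carry 1
  0×3+1 = 1 → write 1
  1×3 = 3 → write 1 carry 1
  0×3+1 = 1 → write 1
  0×3 = 0 → write 0
  0×3 = 0 → write 0
  1×3 = 3 → write 1 carry 1
  0×3+1 = 1 → write 1
  1×3 = 3 → write 1 carry 1
  1×3+1 = 4 → write 0 carry 2
  remaining carry: 10

0b10011100111000001101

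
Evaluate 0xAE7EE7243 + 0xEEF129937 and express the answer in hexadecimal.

Add column by column in base 16, right to left:
  3+7 = A
  4+3 = 7
  2+9 = B
  7+9 = 0 carry 1
  E+2+1 = 1 carry 1
  E+1+1 = 0 carry 1
  7+F+1 = 7 carry 1
  E+E+1 = D carry 1
  A+E+1 = 9 carry 1
  final carry 1

0x19D7010B7A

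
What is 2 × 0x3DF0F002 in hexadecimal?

Multiply each base-16 digit by 2, carrying:
  2×2 = 4 → write 4
  0×2 = 0 → write 0
  0×2 = 0 → write 0
  F×2 = 30 → write E carry 1
  0×2+1 = 1 → write 1
  F×2 = 30 → write E carry 1
  D×2+1 = 27 → write B carry 1
  3×2+1 = 7 → write 7

0x7BE1E004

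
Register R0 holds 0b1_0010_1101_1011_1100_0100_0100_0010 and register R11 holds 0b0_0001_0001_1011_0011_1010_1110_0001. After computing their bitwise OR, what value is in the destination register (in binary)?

0b10011110110111111111011100011

OR bit by bit (1 where either bit is 1):
  10010110110111100010001000010
| 00001000110110011101011100001
= 10011110110111111111011100011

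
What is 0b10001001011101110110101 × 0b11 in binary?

0b110011100011001100011111

Multiply each base-2 digit by 3, carrying:
  1×3 = 3 → write 1 carry 1
  0×3+1 = 1 → write 1
  1×3 = 3 → write 1 carry 1
  0×3+1 = 1 → write 1
  1×3 = 3 → write 1 carry 1
  1×3+1 = 4 → write 0 carry 2
  0×3+2 = 2 → write 0 carry 1
  1×3+1 = 4 → write 0 carry 2
  1×3+2 = 5 → write 1 carry 2
  1×3+2 = 5 → write 1 carry 2
  0×3+2 = 2 → write 0 carry 1
  1×3+1 = 4 → write 0 carry 2
  1×3+2 = 5 → write 1 carry 2
  1×3+2 = 5 → write 1 carry 2
  0×3+2 = 2 → write 0 carry 1
  1×3+1 = 4 → write 0 carry 2
  0×3+2 = 2 → write 0 carry 1
  0×3+1 = 1 → write 1
  1×3 = 3 → write 1 carry 1
  0×3+1 = 1 → write 1
  0×3 = 0 → write 0
  0×3 = 0 → write 0
  1×3 = 3 → write 1 carry 1
  remaining carry: 1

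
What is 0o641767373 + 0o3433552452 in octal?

Add column by column in base 8, right to left:
  3+2 = 5
  7+5 = 4 carry 1
  3+4+1 = 0 carry 1
  7+2+1 = 2 carry 1
  6+5+1 = 4 carry 1
  7+5+1 = 5 carry 1
  1+3+1 = 5
  4+3 = 7
  6+4 = 2 carry 1
  0+3+1 = 4

0o4275542045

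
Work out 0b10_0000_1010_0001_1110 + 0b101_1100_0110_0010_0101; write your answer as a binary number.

0b1111101000001000011

Add column by column in base 2, right to left:
  0+1 = 1
  1+0 = 1
  1+1 = 0 carry 1
  1+0+1 = 0 carry 1
  1+0+1 = 0 carry 1
  0+1+1 = 0 carry 1
  0+0+1 = 1
  0+0 = 0
  0+0 = 0
  1+1 = 0 carry 1
  0+1+1 = 0 carry 1
  1+0+1 = 0 carry 1
  0+0+1 = 1
  0+0 = 0
  0+1 = 1
  0+1 = 1
  0+1 = 1
  1+0 = 1
  0+1 = 1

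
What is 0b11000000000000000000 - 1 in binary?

The trailing 18 digits are 0, so subtracting 1 borrows through: they become 1 and the next digit up decrements.

0b10111111111111111111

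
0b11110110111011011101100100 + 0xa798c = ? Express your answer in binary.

0b11111001100011000011110000

0xa798c = 0b10100111100110001100 in binary.
Add column by column in base 2, right to left:
  0+0 = 0
  0+0 = 0
  1+1 = 0 carry 1
  0+1+1 = 0 carry 1
  0+0+1 = 1
  1+0 = 1
  1+0 = 1
  0+1 = 1
  1+1 = 0 carry 1
  1+0+1 = 0 carry 1
  1+0+1 = 0 carry 1
  0+1+1 = 0 carry 1
  1+1+1 = 1 carry 1
  1+1+1 = 1 carry 1
  0+1+1 = 0 carry 1
  1+0+1 = 0 carry 1
  1+0+1 = 0 carry 1
  1+1+1 = 1 carry 1
  0+0+1 = 1
  1+1 = 0 carry 1
  1+0+1 = 0 carry 1
  0+0+1 = 1
  1+0 = 1
  1+0 = 1
  1+0 = 1
  1+0 = 1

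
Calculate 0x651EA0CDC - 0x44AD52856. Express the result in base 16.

0x20714E486

Subtract column by column in base 16:
  C-6 → 6
  D-5 → 8
  C-8 → 4
  0-2 → E (borrow)
  A-5-1 → 4
  E-D → 1
  1-A → 7 (borrow)
  5-4-1 → 0
  6-4 → 2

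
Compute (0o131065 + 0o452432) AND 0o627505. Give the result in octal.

0o603505

Add column by column in base 8, right to left:
  5+2 = 7
  6+3 = 1 carry 1
  0+4+1 = 5
  1+2 = 3
  3+5 = 0 carry 1
  1+4+1 = 6
Sum = 0o603517; now AND with 0o627505:
  6&6=6, 0&2=0, 3&7=3, 5&5=5, 1&0=0, 7&5=5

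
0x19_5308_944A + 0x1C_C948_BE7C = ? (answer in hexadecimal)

0x361C5152C6

Add column by column in base 16, right to left:
  A+C = 6 carry 1
  4+7+1 = C
  4+E = 2 carry 1
  9+B+1 = 5 carry 1
  8+8+1 = 1 carry 1
  0+4+1 = 5
  3+9 = C
  5+C = 1 carry 1
  9+C+1 = 6 carry 1
  1+1+1 = 3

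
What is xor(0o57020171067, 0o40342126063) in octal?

0o17362057004

XOR each oct digit independently (no carries):
  5^4=1, 7^0=7, 0^3=3, 2^4=6, 0^2=2, 1^1=0, 7^2=5, 1^6=7, 0^0=0, 6^6=0, 7^3=4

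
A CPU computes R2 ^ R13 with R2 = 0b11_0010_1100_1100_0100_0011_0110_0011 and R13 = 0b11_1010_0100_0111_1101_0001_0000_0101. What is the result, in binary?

0b001000100010111001001001100110

XOR bit by bit (1 where the bits differ):
  110010110011000100001101100011
^ 111010010001111101000100000101
= 001000100010111001001001100110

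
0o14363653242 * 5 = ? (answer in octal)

0o76303130452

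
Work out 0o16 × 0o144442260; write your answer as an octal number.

Multiply each base-8 digit by 14, carrying:
  0×14 = 0 → write 0
  6×14 = 84 → write 4 carry 10
  2×14+10 = 38 → write 6 carry 4
  2×14+4 = 32 → write 0 carry 4
  4×14+4 = 60 → write 4 carry 7
  4×14+7 = 63 → write 7 carry 7
  4×14+7 = 63 → write 7 carry 7
  4×14+7 = 63 → write 7 carry 7
  1×14+7 = 21 → write 5 carry 2
  remaining carry: 2

0o2577740640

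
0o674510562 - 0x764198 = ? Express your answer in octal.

0x764198 = 0o35440630 in octal.
Subtract column by column in base 8:
  2-0 → 2
  6-3 → 3
  5-6 → 7 (borrow)
  0-0-1 → 7 (borrow)
  1-4-1 → 4 (borrow)
  5-4-1 → 0
  4-5 → 7 (borrow)
  7-3-1 → 3
  6-0 → 6

0o637047732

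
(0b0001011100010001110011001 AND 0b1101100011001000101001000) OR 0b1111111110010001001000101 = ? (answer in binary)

0b1111111110010001101001101

0b0001011100010001110011001 AND 0b1101100011001000101001000 = 0b0001000000000000100001000.
Then OR with 0b1111111110010001001000101.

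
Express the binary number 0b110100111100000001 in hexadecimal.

0x34F01

Group the bits into nibbles: 0011 0100 1111 0000 0001 → 34F01.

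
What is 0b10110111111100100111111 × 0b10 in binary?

Multiply each base-2 digit by 2, carrying:
  1×2 = 2 → write 0 carry 1
  1×2+1 = 3 → write 1 carry 1
  1×2+1 = 3 → write 1 carry 1
  1×2+1 = 3 → write 1 carry 1
  1×2+1 = 3 → write 1 carry 1
  1×2+1 = 3 → write 1 carry 1
  0×2+1 = 1 → write 1
  0×2 = 0 → write 0
  1×2 = 2 → write 0 carry 1
  0×2+1 = 1 → write 1
  0×2 = 0 → write 0
  1×2 = 2 → write 0 carry 1
  1×2+1 = 3 → write 1 carry 1
  1×2+1 = 3 → write 1 carry 1
  1×2+1 = 3 → write 1 carry 1
  1×2+1 = 3 → write 1 carry 1
  1×2+1 = 3 → write 1 carry 1
  1×2+1 = 3 → write 1 carry 1
  0×2+1 = 1 → write 1
  1×2 = 2 → write 0 carry 1
  1×2+1 = 3 → write 1 carry 1
  0×2+1 = 1 → write 1
  1×2 = 2 → write 0 carry 1
  remaining carry: 1

0b101101111111001001111110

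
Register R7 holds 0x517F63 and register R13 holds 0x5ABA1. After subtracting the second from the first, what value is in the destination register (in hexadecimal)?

Subtract column by column in base 16:
  3-1 → 2
  6-A → C (borrow)
  F-B-1 → 3
  7-A → D (borrow)
  1-5-1 → B (borrow)
  5-0-1 → 4

0x4BD3C2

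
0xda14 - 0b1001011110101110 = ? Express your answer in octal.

0o41146

0xda14 = 0o155024 in octal.
0b1001011110101110 = 0o113656 in octal.
Subtract column by column in base 8:
  4-6 → 6 (borrow)
  2-5-1 → 4 (borrow)
  0-6-1 → 1 (borrow)
  5-3-1 → 1
  5-1 → 4
  1-1 → 0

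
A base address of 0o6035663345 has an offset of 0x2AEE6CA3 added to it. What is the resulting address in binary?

0o6035663345 = 0b110000011101110110011011100101 in binary.
0x2AEE6CA3 = 0b101010111011100110110010100011 in binary.
Add column by column in base 2, right to left:
  1+1 = 0 carry 1
  0+1+1 = 0 carry 1
  1+0+1 = 0 carry 1
  0+0+1 = 1
  0+0 = 0
  1+1 = 0 carry 1
  1+0+1 = 0 carry 1
  1+1+1 = 1 carry 1
  0+0+1 = 1
  1+0 = 1
  1+1 = 0 carry 1
  0+1+1 = 0 carry 1
  0+0+1 = 1
  1+1 = 0 carry 1
  1+1+1 = 1 carry 1
  0+0+1 = 1
  1+0 = 1
  1+1 = 0 carry 1
  1+1+1 = 1 carry 1
  0+1+1 = 0 carry 1
  1+0+1 = 0 carry 1
  1+1+1 = 1 carry 1
  1+1+1 = 1 carry 1
  0+1+1 = 0 carry 1
  0+0+1 = 1
  0+1 = 1
  0+0 = 0
  0+1 = 1
  1+0 = 1
  1+1 = 0 carry 1
  final carry 1

0b1011011011001011101001110001000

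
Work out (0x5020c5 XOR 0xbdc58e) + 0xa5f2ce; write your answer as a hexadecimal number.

0x193d819

First 0x5020c5 XOR 0xbdc58e = 0xede54b.
Add column by column in base 16, right to left:
  b+e = 9 carry 1
  4+c+1 = 1 carry 1
  5+2+1 = 8
  e+f = d carry 1
  d+5+1 = 3 carry 1
  e+a+1 = 9 carry 1
  final carry 1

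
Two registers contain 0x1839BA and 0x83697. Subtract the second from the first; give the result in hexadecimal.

0x100323

Subtract column by column in base 16:
  A-7 → 3
  B-9 → 2
  9-6 → 3
  3-3 → 0
  8-8 → 0
  1-0 → 1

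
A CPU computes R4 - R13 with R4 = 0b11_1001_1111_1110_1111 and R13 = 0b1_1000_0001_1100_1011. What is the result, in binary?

0b100001111000100100

Subtract column by column in base 2:
  1-1 → 0
  1-1 → 0
  1-0 → 1
  1-1 → 0
  0-0 → 0
  1-0 → 1
  1-1 → 0
  1-1 → 0
  1-1 → 0
  1-0 → 1
  1-0 → 1
  1-0 → 1
  1-0 → 1
  0-0 → 0
  0-0 → 0
  1-1 → 0
  1-1 → 0
  1-0 → 1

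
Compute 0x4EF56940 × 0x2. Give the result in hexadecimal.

0x9DEAD280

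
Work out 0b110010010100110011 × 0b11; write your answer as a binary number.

0b10010110111110011001

Multiply each base-2 digit by 3, carrying:
  1×3 = 3 → write 1 carry 1
  1×3+1 = 4 → write 0 carry 2
  0×3+2 = 2 → write 0 carry 1
  0×3+1 = 1 → write 1
  1×3 = 3 → write 1 carry 1
  1×3+1 = 4 → write 0 carry 2
  0×3+2 = 2 → write 0 carry 1
  0×3+1 = 1 → write 1
  1×3 = 3 → write 1 carry 1
  0×3+1 = 1 → write 1
  1×3 = 3 → write 1 carry 1
  0×3+1 = 1 → write 1
  0×3 = 0 → write 0
  1×3 = 3 → write 1 carry 1
  0×3+1 = 1 → write 1
  0×3 = 0 → write 0
  1×3 = 3 → write 1 carry 1
  1×3+1 = 4 → write 0 carry 2
  remaining carry: 10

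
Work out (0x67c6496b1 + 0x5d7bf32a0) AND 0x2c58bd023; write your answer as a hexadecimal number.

0x4403c001

Add column by column in base 16, right to left:
  1+0 = 1
  b+a = 5 carry 1
  6+2+1 = 9
  9+3 = c
  4+f = 3 carry 1
  6+b+1 = 2 carry 1
  c+7+1 = 4 carry 1
  7+d+1 = 5 carry 1
  6+5+1 = c
Sum = 0xc5423c951; now AND with 0x2c58bd023:
  c&2=0, 5&c=4, 4&5=4, 2&8=0, 3&b=3, c&d=c, 9&0=0, 5&2=0, 1&3=1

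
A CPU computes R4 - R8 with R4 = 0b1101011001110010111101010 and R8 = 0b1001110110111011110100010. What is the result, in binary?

Subtract column by column in base 2:
  0-0 → 0
  1-1 → 0
  0-0 → 0
  1-0 → 1
  0-0 → 0
  1-1 → 0
  1-0 → 1
  1-1 → 0
  1-1 → 0
  0-1 → 1 (borrow)
  1-1-1 → 1 (borrow)
  0-0-1 → 1 (borrow)
  0-1-1 → 0 (borrow)
  1-1-1 → 1 (borrow)
  1-1-1 → 1 (borrow)
  1-0-1 → 0
  0-1 → 1 (borrow)
  0-1-1 → 0 (borrow)
  1-0-1 → 0
  1-1 → 0
  0-1 → 1 (borrow)
  1-1-1 → 1 (borrow)
  0-0-1 → 1 (borrow)
  1-0-1 → 0
  1-1 → 0

0b11100010110111001001000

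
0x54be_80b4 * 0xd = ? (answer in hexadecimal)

0x44dac8924

Multiply each base-16 digit by 13, carrying:
  4×13 = 52 → write 4 carry 3
  b×13+3 = 146 → write 2 carry 9
  0×13+9 = 9 → write 9
  8×13 = 104 → write 8 carry 6
  e×13+6 = 188 → write c carry 11
  b×13+11 = 154 → write a carry 9
  4×13+9 = 61 → write d carry 3
  5×13+3 = 68 → write 4 carry 4
  remaining carry: 4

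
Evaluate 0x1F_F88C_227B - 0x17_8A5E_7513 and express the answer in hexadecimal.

0x86E2DAD68

Subtract column by column in base 16:
  B-3 → 8
  7-1 → 6
  2-5 → D (borrow)
  2-7-1 → A (borrow)
  C-E-1 → D (borrow)
  8-5-1 → 2
  8-A → E (borrow)
  F-8-1 → 6
  F-7 → 8
  1-1 → 0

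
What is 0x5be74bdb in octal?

Expand each hex digit to 4 bits: 5=0101 b=1011 e=1110 7=0111 4=0100 b=1011 d=1101 b=1011.
Group the bits in threes: 001 011 011 111 001 110 100 101 111 011 011 → 13371645733.

0o13371645733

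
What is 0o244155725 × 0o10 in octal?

Multiply each base-8 digit by 8, carrying:
  5×8 = 40 → write 0 carry 5
  2×8+5 = 21 → write 5 carry 2
  7×8+2 = 58 → write 2 carry 7
  5×8+7 = 47 → write 7 carry 5
  5×8+5 = 45 → write 5 carry 5
  1×8+5 = 13 → write 5 carry 1
  4×8+1 = 33 → write 1 carry 4
  4×8+4 = 36 → write 4 carry 4
  2×8+4 = 20 → write 4 carry 2
  remaining carry: 2

0o2441557250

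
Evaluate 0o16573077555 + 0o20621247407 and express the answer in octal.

Add column by column in base 8, right to left:
  5+7 = 4 carry 1
  5+0+1 = 6
  5+4 = 1 carry 1
  7+7+1 = 7 carry 1
  7+4+1 = 4 carry 1
  0+2+1 = 3
  3+1 = 4
  7+2 = 1 carry 1
  5+6+1 = 4 carry 1
  6+0+1 = 7
  1+2 = 3

0o37414347164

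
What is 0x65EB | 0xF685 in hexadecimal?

0xF7EF

OR each hex digit independently (no carries):
  6|F=F, 5|6=7, E|8=E, B|5=F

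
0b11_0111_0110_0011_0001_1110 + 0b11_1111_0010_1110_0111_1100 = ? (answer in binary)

Add column by column in base 2, right to left:
  0+0 = 0
  1+0 = 1
  1+1 = 0 carry 1
  1+1+1 = 1 carry 1
  1+1+1 = 1 carry 1
  0+1+1 = 0 carry 1
  0+1+1 = 0 carry 1
  0+0+1 = 1
  1+0 = 1
  1+1 = 0 carry 1
  0+1+1 = 0 carry 1
  0+1+1 = 0 carry 1
  0+0+1 = 1
  1+1 = 0 carry 1
  1+0+1 = 0 carry 1
  0+0+1 = 1
  1+1 = 0 carry 1
  1+1+1 = 1 carry 1
  1+1+1 = 1 carry 1
  0+1+1 = 0 carry 1
  1+1+1 = 1 carry 1
  1+1+1 = 1 carry 1
  final carry 1

0b11101101001000110011010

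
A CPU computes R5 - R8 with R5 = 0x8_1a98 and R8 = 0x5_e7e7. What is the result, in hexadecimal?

0x232b1

Subtract column by column in base 16:
  8-7 → 1
  9-e → b (borrow)
  a-7-1 → 2
  1-e → 3 (borrow)
  8-5-1 → 2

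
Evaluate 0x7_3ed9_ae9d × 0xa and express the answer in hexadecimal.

0x487480d222

Multiply each base-16 digit by 10, carrying:
  d×10 = 130 → write 2 carry 8
  9×10+8 = 98 → write 2 carry 6
  e×10+6 = 146 → write 2 carry 9
  a×10+9 = 109 → write d carry 6
  9×10+6 = 96 → write 0 carry 6
  d×10+6 = 136 → write 8 carry 8
  e×10+8 = 148 → write 4 carry 9
  3×10+9 = 39 → write 7 carry 2
  7×10+2 = 72 → write 8 carry 4
  remaining carry: 4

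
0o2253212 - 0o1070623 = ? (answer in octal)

0o1162367

Subtract column by column in base 8:
  2-3 → 7 (borrow)
  1-2-1 → 6 (borrow)
  2-6-1 → 3 (borrow)
  3-0-1 → 2
  5-7 → 6 (borrow)
  2-0-1 → 1
  2-1 → 1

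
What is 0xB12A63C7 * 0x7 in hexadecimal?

Multiply each base-16 digit by 7, carrying:
  7×7 = 49 → write 1 carry 3
  C×7+3 = 87 → write 7 carry 5
  3×7+5 = 26 → write A carry 1
  6×7+1 = 43 → write B carry 2
  A×7+2 = 72 → write 8 carry 4
  2×7+4 = 18 → write 2 carry 1
  1×7+1 = 8 → write 8
  B×7 = 77 → write D carry 4
  remaining carry: 4

0x4D828BA71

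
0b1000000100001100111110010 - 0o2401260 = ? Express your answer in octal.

0b1000000100001100111110010 = 0o100414762 in octal.
Subtract column by column in base 8:
  2-0 → 2
  6-6 → 0
  7-2 → 5
  4-1 → 3
  1-0 → 1
  4-4 → 0
  0-2 → 6 (borrow)
  0-0-1 → 7 (borrow)
  1-0-1 → 0

0o76013502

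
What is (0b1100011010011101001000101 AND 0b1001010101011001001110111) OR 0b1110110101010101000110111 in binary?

0b1110110101011101001110111

0b1100011010011101001000101 AND 0b1001010101011001001110111 = 0b1000010000011001001000101.
Then OR with 0b1110110101010101000110111.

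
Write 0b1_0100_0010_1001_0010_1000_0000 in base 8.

Group the bits in threes: 001 010 000 101 001 001 010 000 000 → 120511200.

0o120511200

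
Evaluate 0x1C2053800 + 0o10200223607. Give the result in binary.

0x1C2053800 = 0b111000010000001010011100000000000 in binary.
0o10200223607 = 0b1000010000000010010011110000111 in binary.
Add column by column in base 2, right to left:
  0+1 = 1
  0+1 = 1
  0+1 = 1
  0+0 = 0
  0+0 = 0
  0+0 = 0
  0+0 = 0
  0+1 = 1
  0+1 = 1
  0+1 = 1
  0+1 = 1
  1+0 = 1
  1+0 = 1
  1+1 = 0 carry 1
  0+0+1 = 1
  0+0 = 0
  1+1 = 0 carry 1
  0+0+1 = 1
  1+0 = 1
  0+0 = 0
  0+0 = 0
  0+0 = 0
  0+0 = 0
  0+0 = 0
  0+0 = 0
  1+1 = 0 carry 1
  0+0+1 = 1
  0+0 = 0
  0+0 = 0
  0+0 = 0
  1+1 = 0 carry 1
  1+0+1 = 0 carry 1
  1+0+1 = 0 carry 1
  final carry 1

0b1000000100000001100101111110000111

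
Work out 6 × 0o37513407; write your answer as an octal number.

Multiply each base-8 digit by 6, carrying:
  7×6 = 42 → write 2 carry 5
  0×6+5 = 5 → write 5
  4×6 = 24 → write 0 carry 3
  3×6+3 = 21 → write 5 carry 2
  1×6+2 = 8 → write 0 carry 1
  5×6+1 = 31 → write 7 carry 3
  7×6+3 = 45 → write 5 carry 5
  3×6+5 = 23 → write 7 carry 2
  remaining carry: 2

0o275705052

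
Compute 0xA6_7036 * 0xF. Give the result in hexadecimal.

Multiply each base-16 digit by 15, carrying:
  6×15 = 90 → write A carry 5
  3×15+5 = 50 → write 2 carry 3
  0×15+3 = 3 → write 3
  7×15 = 105 → write 9 carry 6
  6×15+6 = 96 → write 0 carry 6
  A×15+6 = 156 → write C carry 9
  remaining carry: 9

0x9C0932A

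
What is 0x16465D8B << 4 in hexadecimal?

Shifting left by 4 bits = 1 hex digit: append 1 zero.

0x16465D8B0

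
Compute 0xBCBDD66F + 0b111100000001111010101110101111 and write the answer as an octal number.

0o37061301036

0xBCBDD66F = 0o27457353157 in octal.
0b111100000001111010101110101111 = 0o7401725657 in octal.
Add column by column in base 8, right to left:
  7+7 = 6 carry 1
  5+5+1 = 3 carry 1
  1+6+1 = 0 carry 1
  3+5+1 = 1 carry 1
  5+2+1 = 0 carry 1
  3+7+1 = 3 carry 1
  7+1+1 = 1 carry 1
  5+0+1 = 6
  4+4 = 0 carry 1
  7+7+1 = 7 carry 1
  2+0+1 = 3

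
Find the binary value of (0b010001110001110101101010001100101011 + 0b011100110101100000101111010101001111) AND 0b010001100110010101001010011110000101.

Add column by column in base 2, right to left:
  1+1 = 0 carry 1
  1+1+1 = 1 carry 1
  0+1+1 = 0 carry 1
  1+1+1 = 1 carry 1
  0+0+1 = 1
  1+0 = 1
  0+1 = 1
  0+0 = 0
  1+1 = 0 carry 1
  1+0+1 = 0 carry 1
  0+1+1 = 0 carry 1
  0+0+1 = 1
  0+1 = 1
  1+1 = 0 carry 1
  0+1+1 = 0 carry 1
  1+1+1 = 1 carry 1
  0+0+1 = 1
  1+1 = 0 carry 1
  1+0+1 = 0 carry 1
  0+0+1 = 1
  1+0 = 1
  0+0 = 0
  1+0 = 1
  1+1 = 0 carry 1
  1+1+1 = 1 carry 1
  0+0+1 = 1
  0+1 = 1
  0+0 = 0
  1+1 = 0 carry 1
  1+1+1 = 1 carry 1
  1+0+1 = 0 carry 1
  0+0+1 = 1
  0+1 = 1
  0+1 = 1
  1+1 = 0 carry 1
  final carry 1
Sum = 0b101110100111010110011001100001111010; now AND with 0b010001100110010101001010011110000101:
  101110100111010110011001100001111010
& 010001100110010101001010011110000101
= 000000100110010100001000000000000000

0b100110010100001000000000000000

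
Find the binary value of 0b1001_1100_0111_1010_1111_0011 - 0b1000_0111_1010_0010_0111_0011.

Subtract column by column in base 2:
  1-1 → 0
  1-1 → 0
  0-0 → 0
  0-0 → 0
  1-1 → 0
  1-1 → 0
  1-1 → 0
  1-0 → 1
  0-0 → 0
  1-1 → 0
  0-0 → 0
  1-0 → 1
  1-0 → 1
  1-1 → 0
  1-0 → 1
  0-1 → 1 (borrow)
  0-1-1 → 0 (borrow)
  0-1-1 → 0 (borrow)
  1-1-1 → 1 (borrow)
  1-0-1 → 0
  1-0 → 1
  0-0 → 0
  0-0 → 0
  1-1 → 0

0b101001101100010000000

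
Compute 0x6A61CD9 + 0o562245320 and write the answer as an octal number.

0o1433663651

0x6A61CD9 = 0o651416331 in octal.
Add column by column in base 8, right to left:
  1+0 = 1
  3+2 = 5
  3+3 = 6
  6+5 = 3 carry 1
  1+4+1 = 6
  4+2 = 6
  1+2 = 3
  5+6 = 3 carry 1
  6+5+1 = 4 carry 1
  final carry 1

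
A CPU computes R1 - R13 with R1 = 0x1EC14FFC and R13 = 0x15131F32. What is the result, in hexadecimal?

Subtract column by column in base 16:
  C-2 → A
  F-3 → C
  F-F → 0
  4-1 → 3
  1-3 → E (borrow)
  C-1-1 → A
  E-5 → 9
  1-1 → 0

0x9AE30CA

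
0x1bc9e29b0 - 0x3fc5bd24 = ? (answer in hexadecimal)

0x17cd86c8c

Subtract column by column in base 16:
  0-4 → c (borrow)
  b-2-1 → 8
  9-d → c (borrow)
  2-b-1 → 6 (borrow)
  e-5-1 → 8
  9-c → d (borrow)
  c-f-1 → c (borrow)
  b-3-1 → 7
  1-0 → 1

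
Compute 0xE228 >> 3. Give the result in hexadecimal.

3 bits is not a whole number of base-16 digits; in binary: 1110001000101000 >> 3 = 1110001000101.

0x1C45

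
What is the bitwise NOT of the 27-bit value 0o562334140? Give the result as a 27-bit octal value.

0o215443637

Each oct digit d becomes 7−d:
  5→2, 6→1, 2→5, 3→4, 3→4, 4→3, 1→6, 4→3, 0→7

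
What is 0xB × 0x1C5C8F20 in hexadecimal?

0x137FA2660

Multiply each base-16 digit by 11, carrying:
  0×11 = 0 → write 0
  2×11 = 22 → write 6 carry 1
  F×11+1 = 166 → write 6 carry 10
  8×11+10 = 98 → write 2 carry 6
  C×11+6 = 138 → write A carry 8
  5×11+8 = 63 → write F carry 3
  C×11+3 = 135 → write 7 carry 8
  1×11+8 = 19 → write 3 carry 1
  remaining carry: 1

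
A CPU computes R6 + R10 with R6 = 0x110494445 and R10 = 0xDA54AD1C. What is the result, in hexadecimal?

0x1EA9DF161

Add column by column in base 16, right to left:
  5+C = 1 carry 1
  4+1+1 = 6
  4+D = 1 carry 1
  4+A+1 = F
  9+4 = D
  4+5 = 9
  0+A = A
  1+D = E
  1+0 = 1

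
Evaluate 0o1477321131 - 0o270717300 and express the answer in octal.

0o1206401631

Subtract column by column in base 8:
  1-0 → 1
  3-0 → 3
  1-3 → 6 (borrow)
  1-7-1 → 1 (borrow)
  2-1-1 → 0
  3-7 → 4 (borrow)
  7-0-1 → 6
  7-7 → 0
  4-2 → 2
  1-0 → 1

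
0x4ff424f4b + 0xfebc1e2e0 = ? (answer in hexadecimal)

0x14eb04322b

Add column by column in base 16, right to left:
  b+0 = b
  4+e = 2 carry 1
  f+2+1 = 2 carry 1
  4+e+1 = 3 carry 1
  2+1+1 = 4
  4+c = 0 carry 1
  f+b+1 = b carry 1
  f+e+1 = e carry 1
  4+f+1 = 4 carry 1
  final carry 1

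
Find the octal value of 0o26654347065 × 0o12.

Multiply each base-8 digit by 10, carrying:
  5×10 = 50 → write 2 carry 6
  6×10+6 = 66 → write 2 carry 8
  0×10+8 = 8 → write 0 carry 1
  7×10+1 = 71 → write 7 carry 8
  4×10+8 = 48 → write 0 carry 6
  3×10+6 = 36 → write 4 carry 4
  4×10+4 = 44 → write 4 carry 5
  5×10+5 = 55 → write 7 carry 6
  6×10+6 = 66 → write 2 carry 8
  6×10+8 = 68 → write 4 carry 8
  2×10+8 = 28 → write 4 carry 3
  remaining carry: 3

0o344274407022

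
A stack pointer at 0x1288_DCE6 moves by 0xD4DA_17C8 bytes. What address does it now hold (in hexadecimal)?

0xE762F4AE

Add column by column in base 16, right to left:
  6+8 = E
  E+C = A carry 1
  C+7+1 = 4 carry 1
  D+1+1 = F
  8+A = 2 carry 1
  8+D+1 = 6 carry 1
  2+4+1 = 7
  1+D = E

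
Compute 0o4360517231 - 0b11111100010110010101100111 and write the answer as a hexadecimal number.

0x1fd13932

0o4360517231 = 0x23c29e99 in hexadecimal.
0b11111100010110010101100111 = 0x3f16567 in hexadecimal.
Subtract column by column in base 16:
  9-7 → 2
  9-6 → 3
  e-5 → 9
  9-6 → 3
  2-1 → 1
  c-f → d (borrow)
  3-3-1 → f (borrow)
  2-0-1 → 1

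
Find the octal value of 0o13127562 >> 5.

0o262573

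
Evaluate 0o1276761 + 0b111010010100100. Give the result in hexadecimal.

0x5F295

0o1276761 = 0x57DF1 in hexadecimal.
0b111010010100100 = 0x74A4 in hexadecimal.
Add column by column in base 16, right to left:
  1+4 = 5
  F+A = 9 carry 1
  D+4+1 = 2 carry 1
  7+7+1 = F
  5+0 = 5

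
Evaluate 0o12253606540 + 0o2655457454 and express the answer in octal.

0o15131266214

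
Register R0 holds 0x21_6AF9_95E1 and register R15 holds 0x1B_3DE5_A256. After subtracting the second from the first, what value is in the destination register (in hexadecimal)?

0x62D13F38B

Subtract column by column in base 16:
  1-6 → B (borrow)
  E-5-1 → 8
  5-2 → 3
  9-A → F (borrow)
  9-5-1 → 3
  F-E → 1
  A-D → D (borrow)
  6-3-1 → 2
  1-B → 6 (borrow)
  2-1-1 → 0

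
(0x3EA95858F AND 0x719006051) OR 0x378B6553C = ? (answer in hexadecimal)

0x3EA95858F AND 0x719006051 = 0x308000001.
Then OR with 0x378B6553C.

0x378B6553D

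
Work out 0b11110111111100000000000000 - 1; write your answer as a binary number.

0b11110111111011111111111111

The trailing 14 digits are 0, so subtracting 1 borrows through: they become 1 and the next digit up decrements.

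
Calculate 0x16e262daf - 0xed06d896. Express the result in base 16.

Subtract column by column in base 16:
  f-6 → 9
  a-9 → 1
  d-8 → 5
  2-d → 5 (borrow)
  6-6-1 → f (borrow)
  2-0-1 → 1
  e-d → 1
  6-e → 8 (borrow)
  1-0-1 → 0

0x811f5519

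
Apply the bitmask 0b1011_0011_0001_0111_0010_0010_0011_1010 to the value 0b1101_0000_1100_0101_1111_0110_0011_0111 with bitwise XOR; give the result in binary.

0b01100011110100101101010000001101

XOR bit by bit (1 where the bits differ):
  11010000110001011111011000110111
^ 10110011000101110010001000111010
= 01100011110100101101010000001101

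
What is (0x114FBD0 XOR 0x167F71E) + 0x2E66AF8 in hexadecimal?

First 0x114FBD0 XOR 0x167F71E = 0x0730CCE.
Add column by column in base 16, right to left:
  E+8 = 6 carry 1
  C+F+1 = C carry 1
  C+A+1 = 7 carry 1
  0+6+1 = 7
  3+6 = 9
  7+E = 5 carry 1
  0+2+1 = 3

0x35977C6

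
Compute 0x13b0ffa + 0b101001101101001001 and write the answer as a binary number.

0b1001111011010101101000011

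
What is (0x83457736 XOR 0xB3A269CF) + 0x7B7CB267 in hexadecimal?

0xAC63D160

First 0x83457736 XOR 0xB3A269CF = 0x30E71EF9.
Add column by column in base 16, right to left:
  9+7 = 0 carry 1
  F+6+1 = 6 carry 1
  E+2+1 = 1 carry 1
  1+B+1 = D
  7+C = 3 carry 1
  E+7+1 = 6 carry 1
  0+B+1 = C
  3+7 = A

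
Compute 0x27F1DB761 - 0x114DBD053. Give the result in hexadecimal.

0x16A41E70E

Subtract column by column in base 16:
  1-3 → E (borrow)
  6-5-1 → 0
  7-0 → 7
  B-D → E (borrow)
  D-B-1 → 1
  1-D → 4 (borrow)
  F-4-1 → A
  7-1 → 6
  2-1 → 1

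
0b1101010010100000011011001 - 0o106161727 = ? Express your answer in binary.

0b100100000101110100000010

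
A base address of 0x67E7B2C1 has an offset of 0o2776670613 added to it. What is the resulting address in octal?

0x67E7B2C1 = 0o14771731301 in octal.
Add column by column in base 8, right to left:
  1+3 = 4
  0+1 = 1
  3+6 = 1 carry 1
  1+0+1 = 2
  3+7 = 2 carry 1
  7+6+1 = 6 carry 1
  1+6+1 = 0 carry 1
  7+7+1 = 7 carry 1
  7+7+1 = 7 carry 1
  4+2+1 = 7
  1+0 = 1

0o17770622114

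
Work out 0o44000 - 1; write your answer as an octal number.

0o43777

The trailing 3 digits are 0, so subtracting 1 borrows through: they become 7 and the next digit up decrements.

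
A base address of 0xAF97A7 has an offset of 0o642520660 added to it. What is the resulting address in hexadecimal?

0o642520660 = 0x68AA1B0 in hexadecimal.
Add column by column in base 16, right to left:
  7+0 = 7
  A+B = 5 carry 1
  7+1+1 = 9
  9+A = 3 carry 1
  F+A+1 = A carry 1
  A+8+1 = 3 carry 1
  0+6+1 = 7

0x73A3957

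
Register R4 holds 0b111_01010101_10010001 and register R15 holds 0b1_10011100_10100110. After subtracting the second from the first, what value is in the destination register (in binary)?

Subtract column by column in base 2:
  1-0 → 1
  0-1 → 1 (borrow)
  0-1-1 → 0 (borrow)
  0-0-1 → 1 (borrow)
  1-0-1 → 0
  0-1 → 1 (borrow)
  0-0-1 → 1 (borrow)
  1-1-1 → 1 (borrow)
  1-0-1 → 0
  0-0 → 0
  1-1 → 0
  0-1 → 1 (borrow)
  1-1-1 → 1 (borrow)
  0-0-1 → 1 (borrow)
  1-0-1 → 0
  0-1 → 1 (borrow)
  1-1-1 → 1 (borrow)
  1-0-1 → 0
  1-0 → 1

0b1011011100011101011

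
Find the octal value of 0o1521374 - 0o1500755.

0o20417

Subtract column by column in base 8:
  4-5 → 7 (borrow)
  7-5-1 → 1
  3-7 → 4 (borrow)
  1-0-1 → 0
  2-0 → 2
  5-5 → 0
  1-1 → 0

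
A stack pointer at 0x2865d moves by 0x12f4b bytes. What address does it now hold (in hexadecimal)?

0x3b5a8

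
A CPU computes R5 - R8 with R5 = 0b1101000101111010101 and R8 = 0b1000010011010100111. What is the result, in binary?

0b100110010100101110

Subtract column by column in base 2:
  1-1 → 0
  0-1 → 1 (borrow)
  1-1-1 → 1 (borrow)
  0-0-1 → 1 (borrow)
  1-0-1 → 0
  0-1 → 1 (borrow)
  1-0-1 → 0
  1-1 → 0
  1-0 → 1
  1-1 → 0
  0-1 → 1 (borrow)
  1-0-1 → 0
  0-0 → 0
  0-1 → 1 (borrow)
  0-0-1 → 1 (borrow)
  1-0-1 → 0
  0-0 → 0
  1-0 → 1
  1-1 → 0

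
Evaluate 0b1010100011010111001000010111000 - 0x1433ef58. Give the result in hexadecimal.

0b1010100011010111001000010111000 = 0x546b90b8 in hexadecimal.
Subtract column by column in base 16:
  8-8 → 0
  b-5 → 6
  0-f → 1 (borrow)
  9-e-1 → a (borrow)
  b-3-1 → 7
  6-3 → 3
  4-4 → 0
  5-1 → 4

0x4037a160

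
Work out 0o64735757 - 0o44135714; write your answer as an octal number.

0o20600043

Subtract column by column in base 8:
  7-4 → 3
  5-1 → 4
  7-7 → 0
  5-5 → 0
  3-3 → 0
  7-1 → 6
  4-4 → 0
  6-4 → 2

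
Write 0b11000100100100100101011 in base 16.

Group the bits into nibbles: 0110 0010 0100 1001 0010 1011 → 62492B.

0x62492B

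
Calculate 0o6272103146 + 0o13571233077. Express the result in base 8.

0o22063336245

Add column by column in base 8, right to left:
  6+7 = 5 carry 1
  4+7+1 = 4 carry 1
  1+0+1 = 2
  3+3 = 6
  0+3 = 3
  1+2 = 3
  2+1 = 3
  7+7 = 6 carry 1
  2+5+1 = 0 carry 1
  6+3+1 = 2 carry 1
  0+1+1 = 2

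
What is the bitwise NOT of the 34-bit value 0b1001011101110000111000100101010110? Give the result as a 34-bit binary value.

Invert each bit: 1001011101110000111000100101010110 → 0110100010001111000111011010101001.

0b0110100010001111000111011010101001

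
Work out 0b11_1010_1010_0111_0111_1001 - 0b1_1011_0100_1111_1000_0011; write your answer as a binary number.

0b111110101011111110110

Subtract column by column in base 2:
  1-1 → 0
  0-1 → 1 (borrow)
  0-0-1 → 1 (borrow)
  1-0-1 → 0
  1-0 → 1
  1-0 → 1
  1-0 → 1
  0-1 → 1 (borrow)
  1-1-1 → 1 (borrow)
  1-1-1 → 1 (borrow)
  1-1-1 → 1 (borrow)
  0-1-1 → 0 (borrow)
  0-0-1 → 1 (borrow)
  1-0-1 → 0
  0-1 → 1 (borrow)
  1-0-1 → 0
  0-1 → 1 (borrow)
  1-1-1 → 1 (borrow)
  0-0-1 → 1 (borrow)
  1-1-1 → 1 (borrow)
  1-1-1 → 1 (borrow)
  1-0-1 → 0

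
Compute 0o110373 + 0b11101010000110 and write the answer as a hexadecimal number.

0o110373 = 0x90fb in hexadecimal.
0b11101010000110 = 0x3a86 in hexadecimal.
Add column by column in base 16, right to left:
  b+6 = 1 carry 1
  f+8+1 = 8 carry 1
  0+a+1 = b
  9+3 = c

0xcb81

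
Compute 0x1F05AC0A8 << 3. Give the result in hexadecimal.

0xF82D60540

3 bits is not a whole number of base-16 digits; in binary: 111110000010110101100000010101000 << 3 = 111110000010110101100000010101000000.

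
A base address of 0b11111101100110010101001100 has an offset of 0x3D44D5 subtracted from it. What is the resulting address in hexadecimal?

0x3B92077

0b11111101100110010101001100 = 0x3F6654C in hexadecimal.
Subtract column by column in base 16:
  C-5 → 7
  4-D → 7 (borrow)
  5-4-1 → 0
  6-4 → 2
  6-D → 9 (borrow)
  F-3-1 → B
  3-0 → 3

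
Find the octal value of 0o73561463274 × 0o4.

Multiply each base-8 digit by 4, carrying:
  4×4 = 16 → write 0 carry 2
  7×4+2 = 30 → write 6 carry 3
  2×4+3 = 11 → write 3 carry 1
  3×4+1 = 13 → write 5 carry 1
  6×4+1 = 25 → write 1 carry 3
  4×4+3 = 19 → write 3 carry 2
  1×4+2 = 6 → write 6
  6×4 = 24 → write 0 carry 3
  5×4+3 = 23 → write 7 carry 2
  3×4+2 = 14 → write 6 carry 1
  7×4+1 = 29 → write 5 carry 3
  remaining carry: 3

0o356706315360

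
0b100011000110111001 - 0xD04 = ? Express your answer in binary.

0xD04 = 0b110100000100 in binary.
Subtract column by column in base 2:
  1-0 → 1
  0-0 → 0
  0-1 → 1 (borrow)
  1-0-1 → 0
  1-0 → 1
  1-0 → 1
  0-0 → 0
  1-0 → 1
  1-1 → 0
  0-0 → 0
  0-1 → 1 (borrow)
  0-1-1 → 0 (borrow)
  1-0-1 → 0
  1-0 → 1
  0-0 → 0
  0-0 → 0
  0-0 → 0
  1-0 → 1

0b100010010010110101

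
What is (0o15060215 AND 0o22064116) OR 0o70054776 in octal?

0o15060215 AND 0o22064116 = 0o00060014.
Then OR with 0o70054776.

0o70074776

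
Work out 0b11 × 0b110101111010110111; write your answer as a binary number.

Multiply each base-2 digit by 3, carrying:
  1×3 = 3 → write 1 carry 1
  1×3+1 = 4 → write 0 carry 2
  1×3+2 = 5 → write 1 carry 2
  0×3+2 = 2 → write 0 carry 1
  1×3+1 = 4 → write 0 carry 2
  1×3+2 = 5 → write 1 carry 2
  0×3+2 = 2 → write 0 carry 1
  1×3+1 = 4 → write 0 carry 2
  0×3+2 = 2 → write 0 carry 1
  1×3+1 = 4 → write 0 carry 2
  1×3+2 = 5 → write 1 carry 2
  1×3+2 = 5 → write 1 carry 2
  1×3+2 = 5 → write 1 carry 2
  0×3+2 = 2 → write 0 carry 1
  1×3+1 = 4 → write 0 carry 2
  0×3+2 = 2 → write 0 carry 1
  1×3+1 = 4 → write 0 carry 2
  1×3+2 = 5 → write 1 carry 2
  remaining carry: 10

0b10100001110000100101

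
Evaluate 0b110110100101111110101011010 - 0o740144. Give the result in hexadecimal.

0x6CF3CF6

0b110110100101111110101011010 = 0x6D2FD5A in hexadecimal.
0o740144 = 0x3C064 in hexadecimal.
Subtract column by column in base 16:
  A-4 → 6
  5-6 → F (borrow)
  D-0-1 → C
  F-C → 3
  2-3 → F (borrow)
  D-0-1 → C
  6-0 → 6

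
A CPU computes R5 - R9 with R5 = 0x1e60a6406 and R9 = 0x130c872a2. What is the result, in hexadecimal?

Subtract column by column in base 16:
  6-2 → 4
  0-a → 6 (borrow)
  4-2-1 → 1
  6-7 → f (borrow)
  a-8-1 → 1
  0-c → 4 (borrow)
  6-0-1 → 5
  e-3 → b
  1-1 → 0

0xb541f164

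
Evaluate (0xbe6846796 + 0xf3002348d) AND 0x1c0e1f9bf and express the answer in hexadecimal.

0x100809823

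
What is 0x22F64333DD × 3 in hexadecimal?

Multiply each base-16 digit by 3, carrying:
  D×3 = 39 → write 7 carry 2
  D×3+2 = 41 → write 9 carry 2
  3×3+2 = 11 → write B
  3×3 = 9 → write 9
  3×3 = 9 → write 9
  4×3 = 12 → write C
  6×3 = 18 → write 2 carry 1
  F×3+1 = 46 → write E carry 2
  2×3+2 = 8 → write 8
  2×3 = 6 → write 6

0x68E2C99B97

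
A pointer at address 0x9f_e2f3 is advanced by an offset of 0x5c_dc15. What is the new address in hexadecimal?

Add column by column in base 16, right to left:
  3+5 = 8
  f+1 = 0 carry 1
  2+c+1 = f
  e+d = b carry 1
  f+c+1 = c carry 1
  9+5+1 = f

0xfcbf08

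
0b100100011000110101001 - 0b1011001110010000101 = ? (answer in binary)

0b11001001010100100100

Subtract column by column in base 2:
  1-1 → 0
  0-0 → 0
  0-1 → 1 (borrow)
  1-0-1 → 0
  0-0 → 0
  1-0 → 1
  0-0 → 0
  1-1 → 0
  1-0 → 1
  0-0 → 0
  0-1 → 1 (borrow)
  0-1-1 → 0 (borrow)
  1-1-1 → 1 (borrow)
  1-0-1 → 0
  0-0 → 0
  0-1 → 1 (borrow)
  0-1-1 → 0 (borrow)
  1-0-1 → 0
  0-1 → 1 (borrow)
  0-0-1 → 1 (borrow)
  1-0-1 → 0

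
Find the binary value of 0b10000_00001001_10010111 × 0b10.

Multiply each base-2 digit by 2, carrying:
  1×2 = 2 → write 0 carry 1
  1×2+1 = 3 → write 1 carry 1
  1×2+1 = 3 → write 1 carry 1
  0×2+1 = 1 → write 1
  1×2 = 2 → write 0 carry 1
  0×2+1 = 1 → write 1
  0×2 = 0 → write 0
  1×2 = 2 → write 0 carry 1
  1×2+1 = 3 → write 1 carry 1
  0×2+1 = 1 → write 1
  0×2 = 0 → write 0
  1×2 = 2 → write 0 carry 1
  0×2+1 = 1 → write 1
  0×2 = 0 → write 0
  0×2 = 0 → write 0
  0×2 = 0 → write 0
  0×2 = 0 → write 0
  0×2 = 0 → write 0
  0×2 = 0 → write 0
  0×2 = 0 → write 0
  1×2 = 2 → write 0 carry 1
  remaining carry: 1

0b1000000001001100101110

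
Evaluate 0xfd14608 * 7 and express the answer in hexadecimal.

Multiply each base-16 digit by 7, carrying:
  8×7 = 56 → write 8 carry 3
  0×7+3 = 3 → write 3
  6×7 = 42 → write a carry 2
  4×7+2 = 30 → write e carry 1
  1×7+1 = 8 → write 8
  d×7 = 91 → write b carry 5
  f×7+5 = 110 → write e carry 6
  remaining carry: 6

0x6eb8ea38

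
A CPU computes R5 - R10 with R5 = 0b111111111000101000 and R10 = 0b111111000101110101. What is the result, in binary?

0b110010110011

Subtract column by column in base 2:
  0-1 → 1 (borrow)
  0-0-1 → 1 (borrow)
  0-1-1 → 0 (borrow)
  1-0-1 → 0
  0-1 → 1 (borrow)
  1-1-1 → 1 (borrow)
  0-1-1 → 0 (borrow)
  0-0-1 → 1 (borrow)
  0-1-1 → 0 (borrow)
  1-0-1 → 0
  1-0 → 1
  1-0 → 1
  1-1 → 0
  1-1 → 0
  1-1 → 0
  1-1 → 0
  1-1 → 0
  1-1 → 0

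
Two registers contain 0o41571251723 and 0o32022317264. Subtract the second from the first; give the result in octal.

0o7546732437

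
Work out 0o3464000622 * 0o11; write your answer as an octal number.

Multiply each base-8 digit by 9, carrying:
  2×9 = 18 → write 2 carry 2
  2×9+2 = 20 → write 4 carry 2
  6×9+2 = 56 → write 0 carry 7
  0×9+7 = 7 → write 7
  0×9 = 0 → write 0
  0×9 = 0 → write 0
  4×9 = 36 → write 4 carry 4
  6×9+4 = 58 → write 2 carry 7
  4×9+7 = 43 → write 3 carry 5
  3×9+5 = 32 → write 0 carry 4
  remaining carry: 4

0o40324007042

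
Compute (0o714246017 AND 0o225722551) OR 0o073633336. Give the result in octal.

0o714246017 AND 0o225722551 = 0o204202011.
Then OR with 0o073633336.

0o277633337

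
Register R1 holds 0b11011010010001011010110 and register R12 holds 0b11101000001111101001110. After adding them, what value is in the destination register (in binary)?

Add column by column in base 2, right to left:
  0+0 = 0
  1+1 = 0 carry 1
  1+1+1 = 1 carry 1
  0+1+1 = 0 carry 1
  1+0+1 = 0 carry 1
  0+0+1 = 1
  1+1 = 0 carry 1
  1+0+1 = 0 carry 1
  0+1+1 = 0 carry 1
  1+1+1 = 1 carry 1
  0+1+1 = 0 carry 1
  0+1+1 = 0 carry 1
  0+1+1 = 0 carry 1
  1+0+1 = 0 carry 1
  0+0+1 = 1
  0+0 = 0
  1+0 = 1
  0+0 = 0
  1+1 = 0 carry 1
  1+0+1 = 0 carry 1
  0+1+1 = 0 carry 1
  1+1+1 = 1 carry 1
  1+1+1 = 1 carry 1
  final carry 1

0b111000010100001000100100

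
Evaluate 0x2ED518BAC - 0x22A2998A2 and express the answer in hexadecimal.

Subtract column by column in base 16:
  C-2 → A
  A-A → 0
  B-8 → 3
  8-9 → F (borrow)
  1-9-1 → 7 (borrow)
  5-2-1 → 2
  D-A → 3
  E-2 → C
  2-2 → 0

0xC327F30A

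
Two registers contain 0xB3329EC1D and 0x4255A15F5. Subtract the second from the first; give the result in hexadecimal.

0x70DCFD628

Subtract column by column in base 16:
  D-5 → 8
  1-F → 2 (borrow)
  C-5-1 → 6
  E-1 → D
  9-A → F (borrow)
  2-5-1 → C (borrow)
  3-5-1 → D (borrow)
  3-2-1 → 0
  B-4 → 7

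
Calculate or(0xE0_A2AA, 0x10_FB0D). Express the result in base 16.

OR each hex digit independently (no carries):
  E|1=F, 0|0=0, A|F=F, 2|B=B, A|0=A, A|D=F

0xF0FBAF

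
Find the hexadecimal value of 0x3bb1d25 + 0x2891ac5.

0x64437ea

Add column by column in base 16, right to left:
  5+5 = a
  2+c = e
  d+a = 7 carry 1
  1+1+1 = 3
  b+9 = 4 carry 1
  b+8+1 = 4 carry 1
  3+2+1 = 6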